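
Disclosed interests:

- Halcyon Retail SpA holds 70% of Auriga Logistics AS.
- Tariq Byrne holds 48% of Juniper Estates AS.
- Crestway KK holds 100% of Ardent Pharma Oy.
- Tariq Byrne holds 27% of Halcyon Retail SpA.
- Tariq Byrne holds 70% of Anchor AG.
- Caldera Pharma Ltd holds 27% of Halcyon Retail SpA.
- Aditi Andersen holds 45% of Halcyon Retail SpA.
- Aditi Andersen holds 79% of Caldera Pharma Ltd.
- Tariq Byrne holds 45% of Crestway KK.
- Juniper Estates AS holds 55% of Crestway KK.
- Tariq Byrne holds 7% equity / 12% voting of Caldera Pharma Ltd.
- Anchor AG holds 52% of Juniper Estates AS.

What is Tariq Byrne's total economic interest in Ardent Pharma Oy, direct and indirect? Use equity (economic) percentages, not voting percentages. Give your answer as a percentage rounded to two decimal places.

91.42%

Tariq reaches Ardent along 3 paths.
Via Anchor → Juniper → Crestway: 70% × 52% × 55% × 100% = 20.02%.
Via Juniper → Crestway: 48% × 55% × 100% = 26.4%.
Via Crestway: 45% × 100% = 45%.
Total: 20.02% + 26.4% + 45% = 91.42%.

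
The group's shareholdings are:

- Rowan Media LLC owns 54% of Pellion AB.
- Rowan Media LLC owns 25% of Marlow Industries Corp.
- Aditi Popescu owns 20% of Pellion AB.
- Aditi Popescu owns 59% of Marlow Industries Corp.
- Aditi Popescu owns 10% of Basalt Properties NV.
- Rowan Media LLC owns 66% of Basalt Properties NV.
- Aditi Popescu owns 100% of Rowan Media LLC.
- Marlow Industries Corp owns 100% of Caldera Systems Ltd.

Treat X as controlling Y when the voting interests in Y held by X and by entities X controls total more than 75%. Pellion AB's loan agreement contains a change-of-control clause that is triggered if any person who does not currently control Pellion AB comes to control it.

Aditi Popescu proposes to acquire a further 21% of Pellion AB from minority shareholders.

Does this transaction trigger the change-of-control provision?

The purchase changes only Aditi's holdings, so Aditi is the only person who could newly come to control Pellion.
Aditi holds 100% of Rowan, so Aditi controls Rowan.
Rowan and Aditi together hold 25% + 59% = 84% of Marlow, so Aditi controls Marlow.
Aditi and Rowan together hold 10% + 66% = 76% of Basalt, so Aditi controls Basalt.
Marlow holds 100% of Caldera, so Aditi controls Caldera.
In Pellion, Aditi's side holds only 54% + 20% = 74%, not > 75%.
So before the transaction, Aditi does not control Pellion.
After the purchase, Aditi's direct stake in Pellion rises to 20% + 21% = 41%.
Rowan and Aditi together hold 54% + 41% = 95% of Pellion, so Aditi controls Pellion.
Aditi did not control Pellion before and does after, so the clause is triggered.

Yes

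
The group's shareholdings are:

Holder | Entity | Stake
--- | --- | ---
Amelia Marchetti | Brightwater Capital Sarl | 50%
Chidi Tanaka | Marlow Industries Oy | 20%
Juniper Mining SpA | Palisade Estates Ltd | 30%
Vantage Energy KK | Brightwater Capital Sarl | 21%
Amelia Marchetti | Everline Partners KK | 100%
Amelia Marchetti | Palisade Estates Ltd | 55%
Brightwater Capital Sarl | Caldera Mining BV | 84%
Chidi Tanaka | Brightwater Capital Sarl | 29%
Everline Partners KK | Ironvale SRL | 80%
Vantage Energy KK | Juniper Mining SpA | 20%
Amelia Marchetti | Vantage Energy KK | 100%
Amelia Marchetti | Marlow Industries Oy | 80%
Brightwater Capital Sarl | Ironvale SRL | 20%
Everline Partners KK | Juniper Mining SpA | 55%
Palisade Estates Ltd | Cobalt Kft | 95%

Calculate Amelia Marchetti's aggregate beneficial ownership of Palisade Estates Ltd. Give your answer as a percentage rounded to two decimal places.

Amelia reaches Palisade along 3 paths.
Direct stake: 55% = 55%.
Via Vantage → Juniper: 100% × 20% × 30% = 6%.
Via Everline → Juniper: 100% × 55% × 30% = 16.5%.
Total: 55% + 6% + 16.5% = 77.5%.
Rounded: 77.50%.

77.50%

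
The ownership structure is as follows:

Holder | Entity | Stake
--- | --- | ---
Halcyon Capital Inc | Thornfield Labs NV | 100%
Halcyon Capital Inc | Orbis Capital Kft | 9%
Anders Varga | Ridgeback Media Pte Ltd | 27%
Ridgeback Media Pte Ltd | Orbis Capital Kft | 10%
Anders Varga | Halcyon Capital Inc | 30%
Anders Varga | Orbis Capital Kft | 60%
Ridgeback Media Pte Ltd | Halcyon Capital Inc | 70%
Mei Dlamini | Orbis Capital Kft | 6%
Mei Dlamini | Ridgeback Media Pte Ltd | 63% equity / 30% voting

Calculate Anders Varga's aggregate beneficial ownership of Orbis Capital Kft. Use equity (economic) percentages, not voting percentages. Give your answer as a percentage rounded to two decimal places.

67.10%

Anders reaches Orbis along 4 paths.
Via Halcyon: 30% × 9% = 2.7%.
Via Ridgeback → Halcyon: 27% × 70% × 9% = 1.701%.
Direct stake: 60% = 60%.
Via Ridgeback: 27% × 10% = 2.7%.
Total: 2.7% + 1.701% + 60% + 2.7% = 67.101%.
Rounded: 67.10%.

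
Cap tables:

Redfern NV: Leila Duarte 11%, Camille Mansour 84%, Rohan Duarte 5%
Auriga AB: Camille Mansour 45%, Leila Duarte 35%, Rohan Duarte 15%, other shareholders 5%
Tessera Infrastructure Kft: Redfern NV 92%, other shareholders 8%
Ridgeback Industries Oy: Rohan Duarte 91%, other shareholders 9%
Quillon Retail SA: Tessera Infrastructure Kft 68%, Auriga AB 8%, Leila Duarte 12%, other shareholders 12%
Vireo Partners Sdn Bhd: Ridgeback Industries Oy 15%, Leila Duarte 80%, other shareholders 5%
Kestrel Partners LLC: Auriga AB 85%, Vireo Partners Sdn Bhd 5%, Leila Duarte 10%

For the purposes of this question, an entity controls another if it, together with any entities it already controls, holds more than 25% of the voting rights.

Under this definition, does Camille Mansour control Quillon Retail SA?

Camille holds 45% of Auriga, so Camille controls Auriga.
Camille holds 84% of Redfern, so Camille controls Redfern.
Redfern holds 92% of Tessera, so Camille controls Tessera.
Tessera and Auriga together hold 68% + 8% = 76% of Quillon, so Camille controls Quillon.

Yes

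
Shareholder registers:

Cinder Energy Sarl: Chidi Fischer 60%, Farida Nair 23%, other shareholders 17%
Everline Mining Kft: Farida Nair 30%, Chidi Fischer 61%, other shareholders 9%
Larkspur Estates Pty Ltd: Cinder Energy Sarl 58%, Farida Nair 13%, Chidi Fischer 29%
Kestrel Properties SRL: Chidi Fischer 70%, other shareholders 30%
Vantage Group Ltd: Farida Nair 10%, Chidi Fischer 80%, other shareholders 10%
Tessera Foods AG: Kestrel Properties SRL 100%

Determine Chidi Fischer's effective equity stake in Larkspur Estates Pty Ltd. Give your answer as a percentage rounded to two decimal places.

63.80%

Chidi reaches Larkspur along 2 paths.
Via Cinder: 60% × 58% = 34.8%.
Direct stake: 29% = 29%.
Total: 34.8% + 29% = 63.8%.
Rounded: 63.80%.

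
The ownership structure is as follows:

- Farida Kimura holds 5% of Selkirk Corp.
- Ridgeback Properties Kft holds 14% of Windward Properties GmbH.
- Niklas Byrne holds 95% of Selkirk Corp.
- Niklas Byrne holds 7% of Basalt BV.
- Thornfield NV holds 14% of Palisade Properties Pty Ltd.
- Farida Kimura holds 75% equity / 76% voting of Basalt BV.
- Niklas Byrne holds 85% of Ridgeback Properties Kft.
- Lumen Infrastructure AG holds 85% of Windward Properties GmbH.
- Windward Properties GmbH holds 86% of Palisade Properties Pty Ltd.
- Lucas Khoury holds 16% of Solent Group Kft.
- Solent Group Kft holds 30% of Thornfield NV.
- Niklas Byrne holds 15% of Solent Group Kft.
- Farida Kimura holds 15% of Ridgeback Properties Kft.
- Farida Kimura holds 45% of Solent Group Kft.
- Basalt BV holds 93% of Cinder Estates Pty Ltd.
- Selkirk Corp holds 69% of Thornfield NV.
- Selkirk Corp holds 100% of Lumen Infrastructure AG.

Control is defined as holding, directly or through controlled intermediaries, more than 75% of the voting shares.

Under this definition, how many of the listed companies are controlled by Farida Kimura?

Farida holds 76% of Basalt, so Farida controls Basalt.
Basalt holds 93% of Cinder, so Farida controls Cinder.
No other company's threshold is met.
Farida controls 2 companies.

2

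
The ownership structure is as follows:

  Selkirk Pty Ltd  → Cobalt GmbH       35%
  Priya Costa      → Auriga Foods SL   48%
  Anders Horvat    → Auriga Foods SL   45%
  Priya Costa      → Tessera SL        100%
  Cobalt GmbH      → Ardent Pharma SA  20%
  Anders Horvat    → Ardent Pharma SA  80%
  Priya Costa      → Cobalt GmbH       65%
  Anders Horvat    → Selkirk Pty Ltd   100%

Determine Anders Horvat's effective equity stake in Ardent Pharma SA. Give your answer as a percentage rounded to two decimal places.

87.00%

Anders reaches Ardent along 2 paths.
Via Selkirk → Cobalt: 100% × 35% × 20% = 7%.
Direct stake: 80% = 80%.
Total: 7% + 80% = 87%.
Rounded: 87.00%.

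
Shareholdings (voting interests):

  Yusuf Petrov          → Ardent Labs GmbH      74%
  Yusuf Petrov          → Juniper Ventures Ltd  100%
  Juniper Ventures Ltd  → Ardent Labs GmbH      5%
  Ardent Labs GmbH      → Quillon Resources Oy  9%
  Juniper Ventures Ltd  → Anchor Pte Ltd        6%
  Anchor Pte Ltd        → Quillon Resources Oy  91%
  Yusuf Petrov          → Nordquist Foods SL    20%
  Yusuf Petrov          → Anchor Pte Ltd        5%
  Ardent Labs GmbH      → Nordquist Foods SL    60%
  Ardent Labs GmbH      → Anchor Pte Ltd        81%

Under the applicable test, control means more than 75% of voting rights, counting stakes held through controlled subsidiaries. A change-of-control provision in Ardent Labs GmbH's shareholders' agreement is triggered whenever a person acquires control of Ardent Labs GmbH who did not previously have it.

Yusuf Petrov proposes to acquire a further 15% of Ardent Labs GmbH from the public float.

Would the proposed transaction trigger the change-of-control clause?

No

The purchase changes only Yusuf's holdings, so Yusuf is the only person who could newly come to control Ardent.
Yusuf holds 100% of Juniper, so Yusuf controls Juniper.
Juniper and Yusuf together hold 5% + 74% = 79% of Ardent, so Yusuf controls Ardent.
So Yusuf already controls Ardent before the transaction.
After the purchase, Yusuf's direct stake in Ardent rises to 74% + 15% = 89%.
Yusuf controlled Ardent already, so this is not a new person acquiring control; every other person's position is unchanged or reduced.
No new person acquires control, so the clause is not triggered.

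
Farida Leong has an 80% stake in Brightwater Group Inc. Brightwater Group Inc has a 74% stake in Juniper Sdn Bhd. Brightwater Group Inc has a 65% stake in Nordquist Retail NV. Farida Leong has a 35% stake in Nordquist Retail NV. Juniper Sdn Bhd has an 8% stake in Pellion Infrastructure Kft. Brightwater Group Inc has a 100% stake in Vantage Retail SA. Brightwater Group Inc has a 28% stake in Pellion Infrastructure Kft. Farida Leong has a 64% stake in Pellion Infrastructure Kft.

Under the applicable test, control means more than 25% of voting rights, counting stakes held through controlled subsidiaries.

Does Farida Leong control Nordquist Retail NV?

Yes

Farida holds 80% of Brightwater, so Farida controls Brightwater.
Brightwater and Farida together hold 65% + 35% = 100% of Nordquist, so Farida controls Nordquist.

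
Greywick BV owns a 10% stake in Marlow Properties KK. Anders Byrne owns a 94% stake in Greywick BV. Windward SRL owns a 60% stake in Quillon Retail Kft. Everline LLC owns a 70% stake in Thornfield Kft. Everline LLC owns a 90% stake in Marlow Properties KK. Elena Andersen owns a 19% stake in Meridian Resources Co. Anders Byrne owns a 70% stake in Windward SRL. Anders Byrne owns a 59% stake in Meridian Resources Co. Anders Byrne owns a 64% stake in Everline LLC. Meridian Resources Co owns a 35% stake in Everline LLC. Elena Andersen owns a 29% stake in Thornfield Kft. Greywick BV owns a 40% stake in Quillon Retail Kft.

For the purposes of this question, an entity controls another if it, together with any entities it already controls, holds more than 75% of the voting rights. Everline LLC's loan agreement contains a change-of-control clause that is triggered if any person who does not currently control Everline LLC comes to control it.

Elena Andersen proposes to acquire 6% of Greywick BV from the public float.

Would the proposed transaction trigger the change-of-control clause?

The purchase changes only Elena's holdings, so Elena is the only person who could newly come to control Everline.
Elena's largest direct stake is 29% in Thornfield, which does not meet the threshold, so Elena controls no company.
Neither Elena nor any entity Elena controls holds any voting interest in Everline.
So before the transaction, Elena does not control Everline.
After the purchase, Elena holds 6% of Greywick directly.
Elena's side now holds 6% of Greywick, not > 75%, so Elena still does not control Greywick.
After the transaction, neither Elena nor any entity Elena controls holds a voting interest in Everline, so Elena still does not control it.
No new person acquires control, so the clause is not triggered.

No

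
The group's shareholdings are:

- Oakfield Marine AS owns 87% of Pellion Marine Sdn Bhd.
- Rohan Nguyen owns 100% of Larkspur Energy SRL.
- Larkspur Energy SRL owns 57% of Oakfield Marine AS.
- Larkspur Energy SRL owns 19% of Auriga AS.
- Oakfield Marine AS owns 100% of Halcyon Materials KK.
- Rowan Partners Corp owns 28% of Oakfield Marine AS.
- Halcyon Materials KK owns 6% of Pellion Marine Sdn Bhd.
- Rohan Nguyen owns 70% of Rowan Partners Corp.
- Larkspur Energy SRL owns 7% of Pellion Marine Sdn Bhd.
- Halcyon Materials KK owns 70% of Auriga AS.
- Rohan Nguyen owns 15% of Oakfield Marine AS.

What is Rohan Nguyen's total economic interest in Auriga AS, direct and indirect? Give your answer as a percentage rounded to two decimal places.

83.12%

Rohan reaches Auriga along 4 paths.
Via Rowan → Oakfield → Halcyon: 70% × 28% × 100% × 70% = 13.72%.
Via Larkspur → Oakfield → Halcyon: 100% × 57% × 100% × 70% = 39.9%.
Via Oakfield → Halcyon: 15% × 100% × 70% = 10.5%.
Via Larkspur: 100% × 19% = 19%.
Total: 13.72% + 39.9% + 10.5% + 19% = 83.12%.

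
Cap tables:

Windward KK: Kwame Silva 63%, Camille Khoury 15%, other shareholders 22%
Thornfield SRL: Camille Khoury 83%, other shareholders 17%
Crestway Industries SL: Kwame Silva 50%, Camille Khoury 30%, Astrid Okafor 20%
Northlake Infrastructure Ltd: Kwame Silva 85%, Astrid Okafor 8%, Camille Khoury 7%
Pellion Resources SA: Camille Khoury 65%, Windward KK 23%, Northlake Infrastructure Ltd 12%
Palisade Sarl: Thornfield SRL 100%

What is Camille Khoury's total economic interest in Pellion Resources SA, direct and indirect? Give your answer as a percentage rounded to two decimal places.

Camille reaches Pellion along 3 paths.
Direct stake: 65% = 65%.
Via Windward: 15% × 23% = 3.45%.
Via Northlake: 7% × 12% = 0.84%.
Total: 65% + 3.45% + 0.84% = 69.29%.

69.29%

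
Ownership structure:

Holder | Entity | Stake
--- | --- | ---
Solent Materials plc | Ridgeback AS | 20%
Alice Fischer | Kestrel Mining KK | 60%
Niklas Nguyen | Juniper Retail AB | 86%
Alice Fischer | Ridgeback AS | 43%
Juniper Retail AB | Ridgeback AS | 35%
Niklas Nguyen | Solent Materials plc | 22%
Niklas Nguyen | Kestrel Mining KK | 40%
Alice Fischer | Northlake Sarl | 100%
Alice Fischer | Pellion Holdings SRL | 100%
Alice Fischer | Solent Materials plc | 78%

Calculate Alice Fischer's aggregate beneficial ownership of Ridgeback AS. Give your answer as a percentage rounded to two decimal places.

Alice reaches Ridgeback along 2 paths.
Via Solent: 78% × 20% = 15.6%.
Direct stake: 43% = 43%.
Total: 15.6% + 43% = 58.6%.
Rounded: 58.60%.

58.60%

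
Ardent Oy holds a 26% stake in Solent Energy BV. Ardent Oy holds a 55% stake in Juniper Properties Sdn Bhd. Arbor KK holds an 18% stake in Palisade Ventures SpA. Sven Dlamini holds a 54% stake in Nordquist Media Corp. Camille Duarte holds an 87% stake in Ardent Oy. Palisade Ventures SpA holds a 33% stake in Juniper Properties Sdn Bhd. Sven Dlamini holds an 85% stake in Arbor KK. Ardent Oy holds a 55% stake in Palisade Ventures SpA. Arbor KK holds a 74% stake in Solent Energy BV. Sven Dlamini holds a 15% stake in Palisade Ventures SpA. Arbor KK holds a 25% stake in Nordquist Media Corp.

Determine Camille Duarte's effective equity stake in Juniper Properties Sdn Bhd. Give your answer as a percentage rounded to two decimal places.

Camille reaches Juniper along 2 paths.
Via Ardent → Palisade: 87% × 55% × 33% = 15.7905%.
Via Ardent: 87% × 55% = 47.85%.
Total: 15.7905% + 47.85% = 63.6405%.
Rounded: 63.64%.

63.64%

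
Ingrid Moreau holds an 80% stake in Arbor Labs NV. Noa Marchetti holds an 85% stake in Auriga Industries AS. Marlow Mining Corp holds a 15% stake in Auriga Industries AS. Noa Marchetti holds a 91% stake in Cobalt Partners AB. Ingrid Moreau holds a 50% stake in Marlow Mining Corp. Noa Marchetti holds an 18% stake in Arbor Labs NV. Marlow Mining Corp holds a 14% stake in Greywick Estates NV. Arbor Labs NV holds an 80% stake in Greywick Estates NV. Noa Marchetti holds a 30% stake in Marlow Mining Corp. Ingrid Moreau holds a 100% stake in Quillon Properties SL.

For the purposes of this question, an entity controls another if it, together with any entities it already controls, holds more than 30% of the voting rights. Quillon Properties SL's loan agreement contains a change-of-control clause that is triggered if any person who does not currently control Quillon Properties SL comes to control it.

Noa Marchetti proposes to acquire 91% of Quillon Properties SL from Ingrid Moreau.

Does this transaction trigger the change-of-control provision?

The purchase adds only to Noa's holdings (Ingrid's stake shrinks), so Noa is the only person who could newly come to control Quillon.
Noa holds 91% of Cobalt, so Noa controls Cobalt.
Noa holds 85% of Auriga, so Noa controls Auriga.
Neither Noa nor any entity Noa controls holds any voting interest in Quillon.
So before the transaction, Noa does not control Quillon.
After the purchase, Noa holds 91% of Quillon directly, and Ingrid's stake falls to 9%.
Noa holds 91% of Quillon, so Noa controls Quillon.
Noa did not control Quillon before and does after, so the clause is triggered.

Yes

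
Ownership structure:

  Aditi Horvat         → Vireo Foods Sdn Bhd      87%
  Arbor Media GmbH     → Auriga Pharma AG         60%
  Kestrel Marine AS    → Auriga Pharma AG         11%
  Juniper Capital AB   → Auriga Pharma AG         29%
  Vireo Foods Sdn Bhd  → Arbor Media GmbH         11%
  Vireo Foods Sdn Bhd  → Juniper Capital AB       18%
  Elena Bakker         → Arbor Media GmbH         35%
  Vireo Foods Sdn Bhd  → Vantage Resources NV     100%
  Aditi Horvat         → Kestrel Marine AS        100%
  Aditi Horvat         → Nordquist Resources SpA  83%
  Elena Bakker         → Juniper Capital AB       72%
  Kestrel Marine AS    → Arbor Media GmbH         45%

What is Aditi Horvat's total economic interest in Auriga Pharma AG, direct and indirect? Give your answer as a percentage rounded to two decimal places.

48.28%

Aditi reaches Auriga along 4 paths.
Via Kestrel → Arbor: 100% × 45% × 60% = 27%.
Via Vireo → Arbor: 87% × 11% × 60% = 5.742%.
Via Kestrel: 100% × 11% = 11%.
Via Vireo → Juniper: 87% × 18% × 29% = 4.5414%.
Total: 27% + 5.742% + 11% + 4.5414% = 48.2834%.
Rounded: 48.28%.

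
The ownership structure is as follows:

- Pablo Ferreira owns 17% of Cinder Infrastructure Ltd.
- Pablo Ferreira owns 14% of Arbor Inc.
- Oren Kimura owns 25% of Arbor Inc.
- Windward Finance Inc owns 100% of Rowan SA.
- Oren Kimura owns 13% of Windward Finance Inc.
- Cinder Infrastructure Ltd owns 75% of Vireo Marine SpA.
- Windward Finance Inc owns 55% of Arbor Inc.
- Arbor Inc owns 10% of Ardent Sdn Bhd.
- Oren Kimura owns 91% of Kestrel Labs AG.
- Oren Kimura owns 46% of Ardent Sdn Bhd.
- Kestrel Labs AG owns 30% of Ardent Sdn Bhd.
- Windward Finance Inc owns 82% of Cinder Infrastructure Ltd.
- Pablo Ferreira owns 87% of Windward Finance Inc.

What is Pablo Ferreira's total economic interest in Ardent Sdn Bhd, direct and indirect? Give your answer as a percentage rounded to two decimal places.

6.19%

Pablo reaches Ardent along 2 paths.
Via Arbor: 14% × 10% = 1.4%.
Via Windward → Arbor: 87% × 55% × 10% = 4.785%.
Total: 1.4% + 4.785% = 6.185%.
Rounded: 6.19%.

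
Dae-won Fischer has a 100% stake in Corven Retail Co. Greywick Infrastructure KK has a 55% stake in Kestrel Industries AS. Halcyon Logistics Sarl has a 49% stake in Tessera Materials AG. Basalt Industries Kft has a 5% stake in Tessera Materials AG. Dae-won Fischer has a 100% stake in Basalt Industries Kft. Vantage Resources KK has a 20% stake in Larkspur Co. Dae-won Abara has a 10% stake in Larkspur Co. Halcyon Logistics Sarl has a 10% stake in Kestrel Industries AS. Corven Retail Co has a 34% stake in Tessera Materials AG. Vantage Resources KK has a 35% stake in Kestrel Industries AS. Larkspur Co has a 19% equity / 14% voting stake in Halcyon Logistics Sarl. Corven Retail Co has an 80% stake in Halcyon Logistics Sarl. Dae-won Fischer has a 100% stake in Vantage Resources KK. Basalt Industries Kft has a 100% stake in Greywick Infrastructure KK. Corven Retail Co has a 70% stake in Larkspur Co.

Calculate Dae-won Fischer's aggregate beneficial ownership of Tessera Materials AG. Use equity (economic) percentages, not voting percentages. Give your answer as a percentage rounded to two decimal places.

86.58%

Dae-won Fischer reaches Tessera along 5 paths.
Via Corven → Halcyon: 100% × 80% × 49% = 39.2%.
Via Vantage → Larkspur → Halcyon: 100% × 20% × 19% × 49% = 1.862%.
Via Corven → Larkspur → Halcyon: 100% × 70% × 19% × 49% = 6.517%.
Via Corven: 100% × 34% = 34%.
Via Basalt: 100% × 5% = 5%.
Total: 39.2% + 1.862% + 6.517% + 34% + 5% = 86.579%.
Rounded: 86.58%.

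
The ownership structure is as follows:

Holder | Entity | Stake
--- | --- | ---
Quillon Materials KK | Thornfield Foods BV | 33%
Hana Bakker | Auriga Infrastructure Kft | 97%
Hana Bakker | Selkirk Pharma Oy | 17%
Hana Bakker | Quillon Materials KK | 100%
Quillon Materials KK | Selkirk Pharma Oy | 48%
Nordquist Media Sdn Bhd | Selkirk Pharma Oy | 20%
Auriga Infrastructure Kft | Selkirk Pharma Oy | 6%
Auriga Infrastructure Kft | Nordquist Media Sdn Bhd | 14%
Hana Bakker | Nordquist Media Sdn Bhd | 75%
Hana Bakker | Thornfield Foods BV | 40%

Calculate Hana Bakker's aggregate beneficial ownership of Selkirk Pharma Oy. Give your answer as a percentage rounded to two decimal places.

88.54%

Hana reaches Selkirk along 5 paths.
Direct stake: 17% = 17%.
Via Quillon: 100% × 48% = 48%.
Via Nordquist: 75% × 20% = 15%.
Via Auriga → Nordquist: 97% × 14% × 20% = 2.716%.
Via Auriga: 97% × 6% = 5.82%.
Total: 17% + 48% + 15% + 2.716% + 5.82% = 88.536%.
Rounded: 88.54%.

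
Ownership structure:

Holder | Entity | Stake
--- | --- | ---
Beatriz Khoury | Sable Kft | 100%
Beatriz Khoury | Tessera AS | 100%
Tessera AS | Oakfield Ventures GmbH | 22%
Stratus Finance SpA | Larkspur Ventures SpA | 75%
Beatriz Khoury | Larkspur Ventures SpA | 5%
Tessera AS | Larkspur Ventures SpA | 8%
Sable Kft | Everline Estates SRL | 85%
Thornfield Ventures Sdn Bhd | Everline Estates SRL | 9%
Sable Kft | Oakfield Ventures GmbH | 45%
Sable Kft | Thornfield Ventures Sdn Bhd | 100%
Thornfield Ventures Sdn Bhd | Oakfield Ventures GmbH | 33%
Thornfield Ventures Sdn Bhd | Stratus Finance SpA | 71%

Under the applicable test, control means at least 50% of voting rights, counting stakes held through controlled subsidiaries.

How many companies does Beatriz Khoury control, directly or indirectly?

Beatriz holds 100% of Sable, so Beatriz controls Sable.
Beatriz holds 100% of Tessera, so Beatriz controls Tessera.
Sable holds 100% of Thornfield, so Beatriz controls Thornfield.
Thornfield holds 71% of Stratus, so Beatriz controls Stratus.
Tessera and Thornfield and Sable together hold 22% + 33% + 45% = 100% of Oakfield, so Beatriz controls Oakfield.
Stratus and Beatriz and Tessera together hold 75% + 5% + 8% = 88% of Larkspur, so Beatriz controls Larkspur.
Thornfield and Sable together hold 9% + 85% = 94% of Everline, so Beatriz controls Everline.
Beatriz controls 7 companies.

7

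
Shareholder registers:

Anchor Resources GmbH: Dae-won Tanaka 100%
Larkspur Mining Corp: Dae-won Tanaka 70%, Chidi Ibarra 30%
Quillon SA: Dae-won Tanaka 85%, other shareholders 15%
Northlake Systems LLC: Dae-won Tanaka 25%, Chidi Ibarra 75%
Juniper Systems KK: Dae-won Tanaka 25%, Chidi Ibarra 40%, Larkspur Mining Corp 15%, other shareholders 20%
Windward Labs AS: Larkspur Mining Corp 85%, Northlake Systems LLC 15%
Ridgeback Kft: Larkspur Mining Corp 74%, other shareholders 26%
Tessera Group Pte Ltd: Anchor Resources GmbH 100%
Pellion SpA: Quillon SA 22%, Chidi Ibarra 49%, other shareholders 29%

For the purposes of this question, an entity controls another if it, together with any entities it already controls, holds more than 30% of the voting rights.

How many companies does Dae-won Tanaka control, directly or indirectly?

Dae-won holds 100% of Anchor, so Dae-won controls Anchor.
Dae-won holds 70% of Larkspur, so Dae-won controls Larkspur.
Dae-won holds 85% of Quillon, so Dae-won controls Quillon.
Dae-won and Larkspur together hold 25% + 15% = 40% of Juniper, so Dae-won controls Juniper.
Larkspur holds 85% of Windward, so Dae-won controls Windward.
Larkspur holds 74% of Ridgeback, so Dae-won controls Ridgeback.
Anchor holds 100% of Tessera, so Dae-won controls Tessera.
No other company's threshold is met.
Dae-won controls 7 companies.

7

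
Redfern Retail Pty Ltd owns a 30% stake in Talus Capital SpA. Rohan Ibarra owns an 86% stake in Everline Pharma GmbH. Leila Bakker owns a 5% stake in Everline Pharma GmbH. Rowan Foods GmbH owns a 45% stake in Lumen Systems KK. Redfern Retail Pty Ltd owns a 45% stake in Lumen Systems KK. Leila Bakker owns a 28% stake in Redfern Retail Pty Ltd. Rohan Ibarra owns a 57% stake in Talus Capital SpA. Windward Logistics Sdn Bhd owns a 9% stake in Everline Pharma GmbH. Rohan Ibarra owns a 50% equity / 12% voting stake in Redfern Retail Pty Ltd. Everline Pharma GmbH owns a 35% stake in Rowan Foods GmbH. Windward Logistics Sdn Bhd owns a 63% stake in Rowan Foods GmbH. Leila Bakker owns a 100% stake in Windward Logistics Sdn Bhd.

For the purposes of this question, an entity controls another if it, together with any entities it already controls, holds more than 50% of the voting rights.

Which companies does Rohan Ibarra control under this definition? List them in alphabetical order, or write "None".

Rohan holds 86% of Everline, so Rohan controls Everline.
Rohan holds 57% of Talus, so Rohan controls Talus.
No other company's threshold is met.

Everline Pharma GmbH, Talus Capital SpA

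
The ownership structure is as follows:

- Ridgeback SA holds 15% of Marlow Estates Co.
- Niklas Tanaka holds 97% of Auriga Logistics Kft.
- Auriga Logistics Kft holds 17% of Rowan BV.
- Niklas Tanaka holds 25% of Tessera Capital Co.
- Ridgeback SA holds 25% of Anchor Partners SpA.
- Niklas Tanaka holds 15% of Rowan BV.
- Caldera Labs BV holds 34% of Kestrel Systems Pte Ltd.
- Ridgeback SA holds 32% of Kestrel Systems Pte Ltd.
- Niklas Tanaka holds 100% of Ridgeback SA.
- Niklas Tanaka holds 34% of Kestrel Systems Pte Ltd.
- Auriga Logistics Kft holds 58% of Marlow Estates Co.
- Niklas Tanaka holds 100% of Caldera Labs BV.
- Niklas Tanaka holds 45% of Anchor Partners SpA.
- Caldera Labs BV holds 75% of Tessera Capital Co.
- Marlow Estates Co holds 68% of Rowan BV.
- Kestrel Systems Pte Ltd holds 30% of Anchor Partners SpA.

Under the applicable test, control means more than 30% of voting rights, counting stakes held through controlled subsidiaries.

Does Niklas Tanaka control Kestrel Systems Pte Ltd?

Yes

Niklas holds 100% of Caldera, so Niklas controls Caldera.
Niklas holds 100% of Ridgeback, so Niklas controls Ridgeback.
Caldera and Niklas and Ridgeback together hold 34% + 34% + 32% = 100% of Kestrel, so Niklas controls Kestrel.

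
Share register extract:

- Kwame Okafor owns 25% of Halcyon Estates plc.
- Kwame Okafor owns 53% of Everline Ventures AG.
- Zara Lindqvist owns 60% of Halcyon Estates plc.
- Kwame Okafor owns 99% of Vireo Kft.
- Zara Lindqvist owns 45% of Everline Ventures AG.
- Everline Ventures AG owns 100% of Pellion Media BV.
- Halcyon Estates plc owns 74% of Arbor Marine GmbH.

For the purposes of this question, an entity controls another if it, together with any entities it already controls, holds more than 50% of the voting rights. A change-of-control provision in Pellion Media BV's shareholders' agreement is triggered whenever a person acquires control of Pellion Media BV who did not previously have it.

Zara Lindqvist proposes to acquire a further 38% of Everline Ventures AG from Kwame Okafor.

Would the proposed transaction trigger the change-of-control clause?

The purchase adds only to Zara's holdings (Kwame's stake shrinks), so Zara is the only person who could newly come to control Pellion.
Zara holds 60% of Halcyon, so Zara controls Halcyon.
Halcyon holds 74% of Arbor, so Zara controls Arbor.
Neither Zara nor any entity Zara controls holds any voting interest in Pellion.
So before the transaction, Zara does not control Pellion.
After the purchase, Zara's direct stake in Everline rises to 45% + 38% = 83%, and Kwame's stake falls to 15%.
Zara holds 83% of Everline, so Zara controls Everline.
Everline holds 100% of Pellion, so Zara controls Pellion.
Zara did not control Pellion before and does after, so the clause is triggered.

Yes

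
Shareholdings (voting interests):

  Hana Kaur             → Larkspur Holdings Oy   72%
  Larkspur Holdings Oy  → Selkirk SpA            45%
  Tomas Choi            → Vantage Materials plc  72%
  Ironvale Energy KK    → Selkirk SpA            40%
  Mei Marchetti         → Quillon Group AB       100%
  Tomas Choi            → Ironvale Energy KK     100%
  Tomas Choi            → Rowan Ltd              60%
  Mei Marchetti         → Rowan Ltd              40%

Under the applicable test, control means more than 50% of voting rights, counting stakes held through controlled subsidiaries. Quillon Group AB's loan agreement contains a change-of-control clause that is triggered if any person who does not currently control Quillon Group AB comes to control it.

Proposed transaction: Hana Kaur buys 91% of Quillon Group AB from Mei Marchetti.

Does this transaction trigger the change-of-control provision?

The purchase adds only to Hana's holdings (Mei's stake shrinks), so Hana is the only person who could newly come to control Quillon.
Hana holds 72% of Larkspur, so Hana controls Larkspur.
Neither Hana nor any entity Hana controls holds any voting interest in Quillon.
So before the transaction, Hana does not control Quillon.
After the purchase, Hana holds 91% of Quillon directly, and Mei's stake falls to 9%.
Hana holds 91% of Quillon, so Hana controls Quillon.
Hana did not control Quillon before and does after, so the clause is triggered.

Yes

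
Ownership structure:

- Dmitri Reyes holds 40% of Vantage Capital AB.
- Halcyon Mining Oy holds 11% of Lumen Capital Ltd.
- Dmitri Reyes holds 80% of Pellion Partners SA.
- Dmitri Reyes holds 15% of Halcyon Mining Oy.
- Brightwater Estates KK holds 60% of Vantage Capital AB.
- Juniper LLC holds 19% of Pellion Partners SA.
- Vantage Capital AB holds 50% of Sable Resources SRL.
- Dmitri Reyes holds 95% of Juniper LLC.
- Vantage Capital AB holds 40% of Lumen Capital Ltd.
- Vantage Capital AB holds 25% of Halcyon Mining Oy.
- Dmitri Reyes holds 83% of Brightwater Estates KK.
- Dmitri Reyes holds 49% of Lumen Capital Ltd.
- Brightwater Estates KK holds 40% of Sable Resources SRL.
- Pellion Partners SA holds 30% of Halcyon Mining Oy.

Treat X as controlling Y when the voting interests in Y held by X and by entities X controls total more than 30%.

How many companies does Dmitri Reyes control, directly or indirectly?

7

Dmitri holds 83% of Brightwater, so Dmitri controls Brightwater.
Dmitri holds 95% of Juniper, so Dmitri controls Juniper.
Juniper and Dmitri together hold 19% + 80% = 99% of Pellion, so Dmitri controls Pellion.
Dmitri and Brightwater together hold 40% + 60% = 100% of Vantage, so Dmitri controls Vantage.
Vantage and Dmitri and Pellion together hold 25% + 15% + 30% = 70% of Halcyon, so Dmitri controls Halcyon.
Vantage and Halcyon and Dmitri together hold 40% + 11% + 49% = 100% of Lumen, so Dmitri controls Lumen.
Brightwater and Vantage together hold 40% + 50% = 90% of Sable, so Dmitri controls Sable.
Dmitri controls 7 companies.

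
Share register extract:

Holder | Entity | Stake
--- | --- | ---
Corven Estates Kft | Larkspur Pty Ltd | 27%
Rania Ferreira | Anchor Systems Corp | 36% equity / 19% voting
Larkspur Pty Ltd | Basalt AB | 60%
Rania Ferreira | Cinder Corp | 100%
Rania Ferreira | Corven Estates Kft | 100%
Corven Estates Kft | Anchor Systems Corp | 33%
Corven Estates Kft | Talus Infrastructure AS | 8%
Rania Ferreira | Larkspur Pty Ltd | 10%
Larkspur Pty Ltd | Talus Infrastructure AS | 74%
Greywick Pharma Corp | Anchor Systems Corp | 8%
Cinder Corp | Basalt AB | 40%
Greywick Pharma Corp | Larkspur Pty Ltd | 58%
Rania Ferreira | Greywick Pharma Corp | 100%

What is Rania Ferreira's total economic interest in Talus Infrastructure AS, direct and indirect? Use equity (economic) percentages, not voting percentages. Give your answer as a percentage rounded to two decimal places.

78.30%

Rania reaches Talus along 4 paths.
Via Larkspur: 10% × 74% = 7.4%.
Via Greywick → Larkspur: 100% × 58% × 74% = 42.92%.
Via Corven → Larkspur: 100% × 27% × 74% = 19.98%.
Via Corven: 100% × 8% = 8%.
Total: 7.4% + 42.92% + 19.98% + 8% = 78.3%.
Rounded: 78.30%.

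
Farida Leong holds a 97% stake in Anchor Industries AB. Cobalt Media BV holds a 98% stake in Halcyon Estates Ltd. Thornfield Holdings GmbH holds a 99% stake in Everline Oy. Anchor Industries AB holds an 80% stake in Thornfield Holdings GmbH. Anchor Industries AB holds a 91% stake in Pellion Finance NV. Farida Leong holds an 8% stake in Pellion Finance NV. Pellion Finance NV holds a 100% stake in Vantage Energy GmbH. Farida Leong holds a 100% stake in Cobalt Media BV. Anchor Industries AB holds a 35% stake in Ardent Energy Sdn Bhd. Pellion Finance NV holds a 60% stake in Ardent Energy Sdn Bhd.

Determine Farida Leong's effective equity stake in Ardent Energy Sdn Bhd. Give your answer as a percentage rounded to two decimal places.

91.71%

Farida reaches Ardent along 3 paths.
Via Anchor: 97% × 35% = 33.95%.
Via Anchor → Pellion: 97% × 91% × 60% = 52.962%.
Via Pellion: 8% × 60% = 4.8%.
Total: 33.95% + 52.962% + 4.8% = 91.712%.
Rounded: 91.71%.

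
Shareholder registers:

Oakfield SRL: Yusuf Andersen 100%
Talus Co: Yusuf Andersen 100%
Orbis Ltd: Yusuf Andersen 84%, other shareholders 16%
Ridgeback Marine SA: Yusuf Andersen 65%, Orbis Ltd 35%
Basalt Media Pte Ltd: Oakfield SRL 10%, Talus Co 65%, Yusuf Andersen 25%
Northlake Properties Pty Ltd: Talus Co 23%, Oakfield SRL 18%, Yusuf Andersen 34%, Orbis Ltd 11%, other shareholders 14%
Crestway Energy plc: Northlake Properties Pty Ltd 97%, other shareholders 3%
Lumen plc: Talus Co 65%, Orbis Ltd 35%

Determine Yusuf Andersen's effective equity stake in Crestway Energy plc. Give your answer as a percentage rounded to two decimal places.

81.71%

Yusuf reaches Crestway along 4 paths.
Via Talus → Northlake: 100% × 23% × 97% = 22.31%.
Via Oakfield → Northlake: 100% × 18% × 97% = 17.46%.
Via Northlake: 34% × 97% = 32.98%.
Via Orbis → Northlake: 84% × 11% × 97% = 8.9628%.
Total: 22.31% + 17.46% + 32.98% + 8.9628% = 81.7128%.
Rounded: 81.71%.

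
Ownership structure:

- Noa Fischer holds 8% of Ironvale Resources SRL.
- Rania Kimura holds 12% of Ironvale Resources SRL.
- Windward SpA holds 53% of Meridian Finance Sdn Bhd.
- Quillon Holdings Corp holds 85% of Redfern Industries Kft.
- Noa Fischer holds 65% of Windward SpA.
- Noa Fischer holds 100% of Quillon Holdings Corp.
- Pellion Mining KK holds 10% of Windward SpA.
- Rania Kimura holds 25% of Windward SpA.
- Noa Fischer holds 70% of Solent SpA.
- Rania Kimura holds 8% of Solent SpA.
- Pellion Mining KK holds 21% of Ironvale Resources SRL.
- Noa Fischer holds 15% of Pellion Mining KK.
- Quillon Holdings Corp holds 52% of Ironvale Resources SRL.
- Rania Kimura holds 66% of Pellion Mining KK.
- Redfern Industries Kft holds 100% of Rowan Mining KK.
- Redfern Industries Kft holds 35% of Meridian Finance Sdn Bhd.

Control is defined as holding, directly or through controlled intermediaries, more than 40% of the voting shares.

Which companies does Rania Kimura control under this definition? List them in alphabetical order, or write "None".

Rania holds 66% of Pellion, so Rania controls Pellion.
No other company's threshold is met.

Pellion Mining KK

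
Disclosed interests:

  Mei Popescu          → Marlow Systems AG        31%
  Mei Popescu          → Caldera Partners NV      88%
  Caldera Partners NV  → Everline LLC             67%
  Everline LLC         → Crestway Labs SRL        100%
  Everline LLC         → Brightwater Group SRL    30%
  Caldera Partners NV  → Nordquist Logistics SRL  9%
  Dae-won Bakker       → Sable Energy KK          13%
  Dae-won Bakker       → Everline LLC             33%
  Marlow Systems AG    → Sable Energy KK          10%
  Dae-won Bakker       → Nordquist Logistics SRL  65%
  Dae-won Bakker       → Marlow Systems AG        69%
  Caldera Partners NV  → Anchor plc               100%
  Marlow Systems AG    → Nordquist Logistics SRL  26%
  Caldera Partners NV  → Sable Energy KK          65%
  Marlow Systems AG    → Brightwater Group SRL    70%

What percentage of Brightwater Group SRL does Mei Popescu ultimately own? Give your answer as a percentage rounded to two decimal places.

Mei reaches Brightwater along 2 paths.
Via Marlow: 31% × 70% = 21.7%.
Via Caldera → Everline: 88% × 67% × 30% = 17.688%.
Total: 21.7% + 17.688% = 39.388%.
Rounded: 39.39%.

39.39%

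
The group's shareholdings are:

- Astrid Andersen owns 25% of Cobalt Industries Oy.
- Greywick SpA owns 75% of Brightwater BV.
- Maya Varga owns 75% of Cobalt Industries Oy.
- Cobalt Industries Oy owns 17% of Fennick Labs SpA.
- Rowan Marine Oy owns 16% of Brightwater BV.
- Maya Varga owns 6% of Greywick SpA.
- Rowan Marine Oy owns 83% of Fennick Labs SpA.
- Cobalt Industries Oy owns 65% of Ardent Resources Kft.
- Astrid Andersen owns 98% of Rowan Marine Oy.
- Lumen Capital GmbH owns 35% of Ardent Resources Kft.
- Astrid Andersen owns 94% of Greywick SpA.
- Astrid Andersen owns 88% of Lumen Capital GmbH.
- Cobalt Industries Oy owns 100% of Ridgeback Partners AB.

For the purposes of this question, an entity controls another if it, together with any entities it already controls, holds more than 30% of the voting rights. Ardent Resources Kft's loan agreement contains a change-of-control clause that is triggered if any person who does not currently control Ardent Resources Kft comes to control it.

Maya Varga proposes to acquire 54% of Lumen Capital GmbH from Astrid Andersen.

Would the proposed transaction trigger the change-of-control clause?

The purchase adds only to Maya's holdings (Astrid's stake shrinks), so Maya is the only person who could newly come to control Ardent.
Maya holds 75% of Cobalt, so Maya controls Cobalt.
Cobalt holds 65% of Ardent, so Maya controls Ardent.
So Maya already controls Ardent before the transaction.
After the purchase, Maya holds 54% of Lumen directly, and Astrid's stake falls to 34%.
Maya controlled Ardent already, so this is not a new person acquiring control; every other person's position is unchanged or reduced.
No new person acquires control, so the clause is not triggered.

No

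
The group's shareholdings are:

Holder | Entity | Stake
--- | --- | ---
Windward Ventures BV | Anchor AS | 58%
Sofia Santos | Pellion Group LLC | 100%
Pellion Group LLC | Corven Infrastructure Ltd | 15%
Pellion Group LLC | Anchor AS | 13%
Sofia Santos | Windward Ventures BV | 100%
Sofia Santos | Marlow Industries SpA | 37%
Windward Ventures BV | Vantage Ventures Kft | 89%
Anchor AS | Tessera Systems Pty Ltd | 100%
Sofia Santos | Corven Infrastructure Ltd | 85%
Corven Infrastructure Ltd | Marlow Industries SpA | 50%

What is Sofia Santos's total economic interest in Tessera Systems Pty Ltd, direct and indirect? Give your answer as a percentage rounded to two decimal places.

71.00%

Sofia reaches Tessera along 2 paths.
Via Pellion → Anchor: 100% × 13% × 100% = 13%.
Via Windward → Anchor: 100% × 58% × 100% = 58%.
Total: 13% + 58% = 71%.
Rounded: 71.00%.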